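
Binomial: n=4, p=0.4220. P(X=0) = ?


C(4,0) = 1
p^0 = 1.000000
(1-p)^4 = 0.111612
P = 1 * 1.000000 * 0.111612 = 0.1116

P(X=0) = 0.1116


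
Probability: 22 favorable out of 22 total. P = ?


P = 22/22 = 1.0000

P = 1.0000


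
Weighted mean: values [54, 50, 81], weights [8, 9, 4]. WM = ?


Numerator = 54*8 + 50*9 + 81*4 = 1206
Denominator = 8 + 9 + 4 = 21
WM = 1206/21 = 57.4286

WM = 57.4286


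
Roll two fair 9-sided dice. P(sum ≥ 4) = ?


Total outcomes = 9×9 = 81
Favorable (sum ≥ 4): 78
P = 78/81 = 0.9630

P = 0.9630


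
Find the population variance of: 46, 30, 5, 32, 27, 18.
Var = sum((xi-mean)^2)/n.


Mean = 26.3333
Squared deviations: 386.7778, 13.4444, 455.1111, 32.1111, 0.4444, 69.4444
Sum = 957.3333
Variance = 957.3333/6 = 159.5556

Variance = 159.5556


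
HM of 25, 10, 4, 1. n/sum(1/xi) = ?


Sum of reciprocals = 1/25 + 1/10 + 1/4 + 1/1 = 1.390000
HM = 4/1.390000 = 2.8777

HM = 2.8777


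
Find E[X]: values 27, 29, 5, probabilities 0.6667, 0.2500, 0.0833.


E[X] = 27*0.6667 + 29*0.2500 + 5*0.0833
= 18.0009 + 7.2500 + 0.4165
= 25.6674

E[X] = 25.6674


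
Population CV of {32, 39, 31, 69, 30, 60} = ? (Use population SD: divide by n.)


Mean = 43.5000
SD = 15.3487
CV = (15.3487/43.5000)*100 = 35.2844%

CV = 35.2844%


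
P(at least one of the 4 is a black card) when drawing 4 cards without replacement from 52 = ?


P(at least one) = 1 - P(none)
P(none) = (26/52) × (25/51) × (24/50) × (23/49) = 0.055222
P(at least one) = 1 - 0.055222 = 0.9448

P = 0.9448


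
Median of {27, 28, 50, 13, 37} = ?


Sorted: 13, 27, 28, 37, 50
n = 5 (odd)
Middle value = 28

Median = 28


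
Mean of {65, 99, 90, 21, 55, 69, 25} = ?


Sum = 65 + 99 + 90 + 21 + 55 + 69 + 25 = 424
n = 7
Mean = 424/7 = 60.5714

Mean = 60.5714


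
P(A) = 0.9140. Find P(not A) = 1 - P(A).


P(not A) = 1 - 0.9140 = 0.0860

P(not A) = 0.0860


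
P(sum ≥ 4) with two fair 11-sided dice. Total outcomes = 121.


Total outcomes = 11×11 = 121
Favorable (sum ≥ 4): 118
P = 118/121 = 0.9752

P = 0.9752


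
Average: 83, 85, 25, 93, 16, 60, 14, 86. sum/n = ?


Sum = 83 + 85 + 25 + 93 + 16 + 60 + 14 + 86 = 462
n = 8
Mean = 462/8 = 57.7500

Mean = 57.7500


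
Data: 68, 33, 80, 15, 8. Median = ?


Sorted: 8, 15, 33, 68, 80
n = 5 (odd)
Middle value = 33

Median = 33


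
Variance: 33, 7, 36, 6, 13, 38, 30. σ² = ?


Mean = 23.2857
Squared deviations: 94.3673, 265.2245, 161.6531, 298.7959, 105.7959, 216.5102, 45.0816
Sum = 1187.4286
Variance = 1187.4286/7 = 169.6327

Variance = 169.6327


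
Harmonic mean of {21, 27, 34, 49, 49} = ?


Sum of reciprocals = 1/21 + 1/27 + 1/34 + 1/49 + 1/49 = 0.154884
HM = 5/0.154884 = 32.2822

HM = 32.2822


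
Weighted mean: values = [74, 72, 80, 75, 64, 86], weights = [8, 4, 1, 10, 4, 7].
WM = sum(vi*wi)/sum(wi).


Numerator = 74*8 + 72*4 + 80*1 + 75*10 + 64*4 + 86*7 = 2568
Denominator = 8 + 4 + 1 + 10 + 4 + 7 = 34
WM = 2568/34 = 75.5294

WM = 75.5294


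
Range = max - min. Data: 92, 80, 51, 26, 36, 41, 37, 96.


Max = 96, Min = 26
Range = 96 - 26 = 70

Range = 70


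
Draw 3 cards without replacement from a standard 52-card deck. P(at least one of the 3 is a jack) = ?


P(at least one) = 1 - P(none)
P(none) = (48/52) × (47/51) × (46/50) = 0.782624
P(at least one) = 1 - 0.782624 = 0.2174

P = 0.2174


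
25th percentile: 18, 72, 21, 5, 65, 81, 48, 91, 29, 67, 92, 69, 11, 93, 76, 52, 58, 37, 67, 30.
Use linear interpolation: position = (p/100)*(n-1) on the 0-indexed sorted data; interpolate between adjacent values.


Sorted: 5, 11, 18, 21, 29, 30, 37, 48, 52, 58, 65, 67, 67, 69, 72, 76, 81, 91, 92, 93
n = 20
Index = 25/100 * 19 = 4.7500
Lower = data[4] = 29, Upper = data[5] = 30
P25 = 29 + 0.7500*(1) = 29.7500

P25 = 29.7500


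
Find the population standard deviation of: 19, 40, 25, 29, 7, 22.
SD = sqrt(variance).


Mean = 23.6667
Variance = 99.8889
SD = sqrt(99.8889) = 9.9944

SD = 9.9944


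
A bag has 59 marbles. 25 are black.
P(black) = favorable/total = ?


P = 25/59 = 0.4237

P = 0.4237


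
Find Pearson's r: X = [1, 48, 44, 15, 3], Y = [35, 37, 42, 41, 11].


Mean X = 22.2000, Mean Y = 33.2000
SD X = 20.053927, SD Y = 11.391225
Cov = 124.360000
r = 124.360000/(20.053927*11.391225) = 0.5444

r = 0.5444


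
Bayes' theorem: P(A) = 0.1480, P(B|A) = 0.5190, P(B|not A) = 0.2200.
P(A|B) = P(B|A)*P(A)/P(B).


P(B) = P(B|A)*P(A) + P(B|A')*P(A')
= 0.5190*0.1480 + 0.2200*0.8520
= 0.076812 + 0.187440 = 0.264252
P(A|B) = 0.076812/0.264252 = 0.2907

P(A|B) = 0.2907


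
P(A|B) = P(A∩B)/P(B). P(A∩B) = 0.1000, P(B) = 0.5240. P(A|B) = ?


P(A|B) = 0.1000/0.5240 = 0.1908

P(A|B) = 0.1908


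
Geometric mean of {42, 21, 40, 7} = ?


Product = 42 × 21 × 40 × 7 = 246960
GM = 246960^(1/4) = 22.2924

GM = 22.2924


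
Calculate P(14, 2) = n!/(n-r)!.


P(14,2) = 14!/12!
= 87178291200/479001600
= 182

P(14,2) = 182


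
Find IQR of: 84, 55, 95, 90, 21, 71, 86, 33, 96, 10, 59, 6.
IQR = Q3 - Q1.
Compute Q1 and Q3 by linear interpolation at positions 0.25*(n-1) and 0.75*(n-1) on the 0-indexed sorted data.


Sorted: 6, 10, 21, 33, 55, 59, 71, 84, 86, 90, 95, 96
Q1 (25th %ile) = 30.0000
Q3 (75th %ile) = 87.0000
IQR = 87.0000 - 30.0000 = 57.0000

IQR = 57.0000


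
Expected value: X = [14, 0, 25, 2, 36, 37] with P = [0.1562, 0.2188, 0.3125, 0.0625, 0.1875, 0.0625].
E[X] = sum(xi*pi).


E[X] = 14*0.1562 + 0*0.2188 + 25*0.3125 + 2*0.0625 + 36*0.1875 + 37*0.0625
= 2.1868 + 0 + 7.8125 + 0.1250 + 6.7500 + 2.3125
= 19.1868

E[X] = 19.1868


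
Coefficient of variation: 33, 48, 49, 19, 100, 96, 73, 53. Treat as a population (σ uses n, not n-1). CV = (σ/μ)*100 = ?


Mean = 58.8750
SD = 26.8767
CV = (26.8767/58.8750)*100 = 45.6505%

CV = 45.6505%


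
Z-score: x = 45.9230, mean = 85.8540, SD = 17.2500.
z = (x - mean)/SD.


z = (45.9230 - 85.8540)/17.2500
= -39.9310/17.2500
= -2.3148

z = -2.3148


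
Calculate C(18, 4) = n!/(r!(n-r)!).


C(18,4) = 18!/(4! × 14!)
= 6402373705728000/(24 × 87178291200)
= 3060

C(18,4) = 3060


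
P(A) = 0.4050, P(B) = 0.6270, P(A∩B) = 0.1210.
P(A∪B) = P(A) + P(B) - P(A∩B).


P(A∪B) = 0.4050 + 0.6270 - 0.1210
= 1.0320 - 0.1210
= 0.9110

P(A∪B) = 0.9110


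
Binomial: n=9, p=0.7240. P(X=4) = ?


C(9,4) = 126
p^4 = 0.274760
(1-p)^5 = 0.001602
P = 126 * 0.274760 * 0.001602 = 0.0554

P(X=4) = 0.0554


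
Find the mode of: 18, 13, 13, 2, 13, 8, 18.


Frequencies: 2:1, 8:1, 13:3, 18:2
Max frequency = 3
Mode = 13

Mode = 13


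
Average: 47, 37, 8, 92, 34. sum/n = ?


Sum = 47 + 37 + 8 + 92 + 34 = 218
n = 5
Mean = 218/5 = 43.6000

Mean = 43.6000


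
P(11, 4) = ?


P(11,4) = 11!/7!
= 39916800/5040
= 7920

P(11,4) = 7920


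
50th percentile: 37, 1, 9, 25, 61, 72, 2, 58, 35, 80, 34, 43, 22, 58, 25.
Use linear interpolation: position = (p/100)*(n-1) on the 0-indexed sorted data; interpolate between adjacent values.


Sorted: 1, 2, 9, 22, 25, 25, 34, 35, 37, 43, 58, 58, 61, 72, 80
n = 15
Index = 50/100 * 14 = 7.0000
Lower = data[7] = 35, Upper = data[8] = 37
P50 = 35 + 0*(2) = 35.0000

P50 = 35.0000


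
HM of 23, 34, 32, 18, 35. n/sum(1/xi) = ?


Sum of reciprocals = 1/23 + 1/34 + 1/32 + 1/18 + 1/35 = 0.188267
HM = 5/0.188267 = 26.5580

HM = 26.5580


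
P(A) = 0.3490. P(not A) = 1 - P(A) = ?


P(not A) = 1 - 0.3490 = 0.6510

P(not A) = 0.6510


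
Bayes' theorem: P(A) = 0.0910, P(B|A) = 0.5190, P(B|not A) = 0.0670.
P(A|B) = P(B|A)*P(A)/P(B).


P(B) = P(B|A)*P(A) + P(B|A')*P(A')
= 0.5190*0.0910 + 0.0670*0.9090
= 0.047229 + 0.060903 = 0.108132
P(A|B) = 0.047229/0.108132 = 0.4368

P(A|B) = 0.4368


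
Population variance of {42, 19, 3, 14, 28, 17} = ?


Mean = 20.5000
Squared deviations: 462.2500, 2.2500, 306.2500, 42.2500, 56.2500, 12.2500
Sum = 881.5000
Variance = 881.5000/6 = 146.9167

Variance = 146.9167


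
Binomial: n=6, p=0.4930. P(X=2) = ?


C(6,2) = 15
p^2 = 0.243049
(1-p)^4 = 0.066074
P = 15 * 0.243049 * 0.066074 = 0.2409

P(X=2) = 0.2409


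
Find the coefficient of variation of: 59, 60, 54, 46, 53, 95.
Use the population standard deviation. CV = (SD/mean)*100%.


Mean = 61.1667
SD = 15.8052
CV = (15.8052/61.1667)*100 = 25.8396%

CV = 25.8396%


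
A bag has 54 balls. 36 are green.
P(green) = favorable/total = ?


P = 36/54 = 0.6667

P = 0.6667


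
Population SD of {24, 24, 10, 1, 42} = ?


Mean = 20.2000
Variance = 195.3600
SD = sqrt(195.3600) = 13.9771

SD = 13.9771


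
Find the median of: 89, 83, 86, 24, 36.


Sorted: 24, 36, 83, 86, 89
n = 5 (odd)
Middle value = 83

Median = 83


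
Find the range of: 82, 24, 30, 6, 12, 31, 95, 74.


Max = 95, Min = 6
Range = 95 - 6 = 89

Range = 89


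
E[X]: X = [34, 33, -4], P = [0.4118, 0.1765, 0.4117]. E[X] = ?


E[X] = 34*0.4118 + 33*0.1765 - 4*0.4117
= 14.0012 + 5.8245 - 1.6468
= 18.1789

E[X] = 18.1789


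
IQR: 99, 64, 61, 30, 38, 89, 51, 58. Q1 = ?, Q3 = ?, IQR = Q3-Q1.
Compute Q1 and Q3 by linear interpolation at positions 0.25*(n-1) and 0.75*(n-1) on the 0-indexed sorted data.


Sorted: 30, 38, 51, 58, 61, 64, 89, 99
Q1 (25th %ile) = 47.7500
Q3 (75th %ile) = 70.2500
IQR = 70.2500 - 47.7500 = 22.5000

IQR = 22.5000


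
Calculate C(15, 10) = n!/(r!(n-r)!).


C(15,10) = 15!/(10! × 5!)
= 1307674368000/(3628800 × 120)
= 3003

C(15,10) = 3003


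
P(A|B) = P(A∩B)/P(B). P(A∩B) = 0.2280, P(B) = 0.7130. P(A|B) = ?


P(A|B) = 0.2280/0.7130 = 0.3198

P(A|B) = 0.3198


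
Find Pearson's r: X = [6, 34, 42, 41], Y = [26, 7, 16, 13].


Mean X = 30.7500, Mean Y = 15.5000
SD X = 14.618054, SD Y = 6.873864
Cov = -76.875000
r = -76.875000/(14.618054*6.873864) = -0.7651

r = -0.7651


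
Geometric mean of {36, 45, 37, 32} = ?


Product = 36 × 45 × 37 × 32 = 1918080
GM = 1918080^(1/4) = 37.2149

GM = 37.2149


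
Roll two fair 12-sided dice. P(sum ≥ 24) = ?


Total outcomes = 12×12 = 144
Favorable (sum ≥ 24): 1
P = 1/144 = 0.0069

P = 0.0069


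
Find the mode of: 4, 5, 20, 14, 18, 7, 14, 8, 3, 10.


Frequencies: 3:1, 4:1, 5:1, 7:1, 8:1, 10:1, 14:2, 18:1, 20:1
Max frequency = 2
Mode = 14

Mode = 14


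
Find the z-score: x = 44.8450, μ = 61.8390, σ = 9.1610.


z = (44.8450 - 61.8390)/9.1610
= -16.9940/9.1610
= -1.8550

z = -1.8550


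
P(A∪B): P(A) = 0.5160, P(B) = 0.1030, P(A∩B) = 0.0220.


P(A∪B) = 0.5160 + 0.1030 - 0.0220
= 0.6190 - 0.0220
= 0.5970

P(A∪B) = 0.5970


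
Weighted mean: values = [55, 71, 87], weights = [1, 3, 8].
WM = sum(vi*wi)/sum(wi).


Numerator = 55*1 + 71*3 + 87*8 = 964
Denominator = 1 + 3 + 8 = 12
WM = 964/12 = 80.3333

WM = 80.3333


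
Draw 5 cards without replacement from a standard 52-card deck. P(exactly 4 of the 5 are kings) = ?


Hypergeometric: P(X=4) = C(4,4)·C(48,1) / C(52,5)
= 1 × 48 / 2598960
= 48/2598960 = 1.8469e-05

P = 1.8469e-05


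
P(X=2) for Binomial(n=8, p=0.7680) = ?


C(8,2) = 28
p^2 = 0.589824
(1-p)^6 = 0.000156
P = 28 * 0.589824 * 0.000156 = 0.0026

P(X=2) = 0.0026


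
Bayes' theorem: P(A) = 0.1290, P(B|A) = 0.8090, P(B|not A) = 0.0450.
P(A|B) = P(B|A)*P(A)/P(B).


P(B) = P(B|A)*P(A) + P(B|A')*P(A')
= 0.8090*0.1290 + 0.0450*0.8710
= 0.104361 + 0.039195 = 0.143556
P(A|B) = 0.104361/0.143556 = 0.7270

P(A|B) = 0.7270


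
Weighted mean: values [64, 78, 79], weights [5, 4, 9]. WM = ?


Numerator = 64*5 + 78*4 + 79*9 = 1343
Denominator = 5 + 4 + 9 = 18
WM = 1343/18 = 74.6111

WM = 74.6111


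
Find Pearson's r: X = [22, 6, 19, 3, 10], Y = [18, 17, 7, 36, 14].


Mean X = 12.0000, Mean Y = 18.4000
SD X = 7.348469, SD Y = 9.604166
Cov = -45.000000
r = -45.000000/(7.348469*9.604166) = -0.6376

r = -0.6376


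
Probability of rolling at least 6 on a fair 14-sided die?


Favorable outcomes (roll ≥ 6): 9
Total outcomes = 14
P = 9/14 = 0.6429

P = 0.6429


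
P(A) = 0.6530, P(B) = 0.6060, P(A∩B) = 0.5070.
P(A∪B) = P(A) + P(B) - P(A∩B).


P(A∪B) = 0.6530 + 0.6060 - 0.5070
= 1.2590 - 0.5070
= 0.7520

P(A∪B) = 0.7520


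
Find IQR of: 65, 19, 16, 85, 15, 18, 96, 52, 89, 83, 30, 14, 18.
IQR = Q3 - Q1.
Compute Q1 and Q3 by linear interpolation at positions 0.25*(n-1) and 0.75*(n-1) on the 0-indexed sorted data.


Sorted: 14, 15, 16, 18, 18, 19, 30, 52, 65, 83, 85, 89, 96
Q1 (25th %ile) = 18.0000
Q3 (75th %ile) = 83.0000
IQR = 83.0000 - 18.0000 = 65.0000

IQR = 65.0000


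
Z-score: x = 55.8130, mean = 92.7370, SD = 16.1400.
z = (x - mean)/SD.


z = (55.8130 - 92.7370)/16.1400
= -36.9240/16.1400
= -2.2877

z = -2.2877


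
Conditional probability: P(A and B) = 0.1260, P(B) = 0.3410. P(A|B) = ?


P(A|B) = 0.1260/0.3410 = 0.3695

P(A|B) = 0.3695


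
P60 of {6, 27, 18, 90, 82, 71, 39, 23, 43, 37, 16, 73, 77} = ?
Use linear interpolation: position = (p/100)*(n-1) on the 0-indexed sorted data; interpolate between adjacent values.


Sorted: 6, 16, 18, 23, 27, 37, 39, 43, 71, 73, 77, 82, 90
n = 13
Index = 60/100 * 12 = 7.2000
Lower = data[7] = 43, Upper = data[8] = 71
P60 = 43 + 0.2000*(28) = 48.6000

P60 = 48.6000


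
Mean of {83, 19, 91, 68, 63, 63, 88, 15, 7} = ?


Sum = 83 + 19 + 91 + 68 + 63 + 63 + 88 + 15 + 7 = 497
n = 9
Mean = 497/9 = 55.2222

Mean = 55.2222


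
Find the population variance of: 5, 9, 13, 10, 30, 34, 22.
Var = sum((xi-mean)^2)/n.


Mean = 17.5714
Squared deviations: 158.0408, 73.4694, 20.8980, 57.3265, 154.4694, 269.8980, 19.6122
Sum = 753.7143
Variance = 753.7143/7 = 107.6735

Variance = 107.6735


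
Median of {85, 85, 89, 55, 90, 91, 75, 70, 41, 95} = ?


Sorted: 41, 55, 70, 75, 85, 85, 89, 90, 91, 95
n = 10 (even)
Middle values: 85 and 85
Median = (85+85)/2 = 85.0000

Median = 85.0000


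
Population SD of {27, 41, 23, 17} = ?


Mean = 27.0000
Variance = 78.0000
SD = sqrt(78.0000) = 8.8318

SD = 8.8318


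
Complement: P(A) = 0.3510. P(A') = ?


P(not A) = 1 - 0.3510 = 0.6490

P(not A) = 0.6490


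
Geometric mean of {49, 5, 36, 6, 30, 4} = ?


Product = 49 × 5 × 36 × 6 × 30 × 4 = 6350400
GM = 6350400^(1/6) = 13.6082

GM = 13.6082


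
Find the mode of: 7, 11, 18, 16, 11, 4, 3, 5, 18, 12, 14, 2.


Frequencies: 2:1, 3:1, 4:1, 5:1, 7:1, 11:2, 12:1, 14:1, 16:1, 18:2
Max frequency = 2
Mode = 11, 18

Mode = 11, 18


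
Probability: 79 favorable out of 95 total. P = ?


P = 79/95 = 0.8316

P = 0.8316


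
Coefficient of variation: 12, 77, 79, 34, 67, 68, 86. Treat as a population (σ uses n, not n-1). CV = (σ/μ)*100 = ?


Mean = 60.4286
SD = 25.1217
CV = (25.1217/60.4286)*100 = 41.5726%

CV = 41.5726%


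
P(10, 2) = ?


P(10,2) = 10!/8!
= 3628800/40320
= 90

P(10,2) = 90


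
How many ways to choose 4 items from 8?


C(8,4) = 8!/(4! × 4!)
= 40320/(24 × 24)
= 70

C(8,4) = 70


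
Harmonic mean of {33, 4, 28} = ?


Sum of reciprocals = 1/33 + 1/4 + 1/28 = 0.316017
HM = 3/0.316017 = 9.4932

HM = 9.4932


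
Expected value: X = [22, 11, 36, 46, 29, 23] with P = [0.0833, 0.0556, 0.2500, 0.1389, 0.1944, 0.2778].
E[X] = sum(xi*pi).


E[X] = 22*0.0833 + 11*0.0556 + 36*0.2500 + 46*0.1389 + 29*0.1944 + 23*0.2778
= 1.8326 + 0.6116 + 9.0000 + 6.3894 + 5.6376 + 6.3894
= 29.8606

E[X] = 29.8606


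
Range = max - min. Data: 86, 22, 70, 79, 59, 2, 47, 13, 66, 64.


Max = 86, Min = 2
Range = 86 - 2 = 84

Range = 84


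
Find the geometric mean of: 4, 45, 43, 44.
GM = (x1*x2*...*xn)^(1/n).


Product = 4 × 45 × 43 × 44 = 340560
GM = 340560^(1/4) = 24.1573

GM = 24.1573


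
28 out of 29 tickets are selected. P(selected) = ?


P = 28/29 = 0.9655

P = 0.9655


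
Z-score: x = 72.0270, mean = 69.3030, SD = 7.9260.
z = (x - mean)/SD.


z = (72.0270 - 69.3030)/7.9260
= 2.7240/7.9260
= 0.3437

z = 0.3437


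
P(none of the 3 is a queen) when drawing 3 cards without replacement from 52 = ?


P(no queens) = (48/52) × (47/51) × (46/50)
= 0.7826

P = 0.7826


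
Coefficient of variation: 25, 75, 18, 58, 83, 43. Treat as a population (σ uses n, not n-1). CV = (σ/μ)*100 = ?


Mean = 50.3333
SD = 24.0670
CV = (24.0670/50.3333)*100 = 47.8153%

CV = 47.8153%


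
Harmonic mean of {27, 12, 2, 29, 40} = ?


Sum of reciprocals = 1/27 + 1/12 + 1/2 + 1/29 + 1/40 = 0.679853
HM = 5/0.679853 = 7.3545

HM = 7.3545


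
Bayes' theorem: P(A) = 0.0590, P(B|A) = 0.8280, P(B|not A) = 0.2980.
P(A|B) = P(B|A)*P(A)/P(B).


P(B) = P(B|A)*P(A) + P(B|A')*P(A')
= 0.8280*0.0590 + 0.2980*0.9410
= 0.048852 + 0.280418 = 0.329270
P(A|B) = 0.048852/0.329270 = 0.1484

P(A|B) = 0.1484


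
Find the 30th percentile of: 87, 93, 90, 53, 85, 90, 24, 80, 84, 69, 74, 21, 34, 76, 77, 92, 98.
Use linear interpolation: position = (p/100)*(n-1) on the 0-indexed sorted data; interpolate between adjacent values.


Sorted: 21, 24, 34, 53, 69, 74, 76, 77, 80, 84, 85, 87, 90, 90, 92, 93, 98
n = 17
Index = 30/100 * 16 = 4.8000
Lower = data[4] = 69, Upper = data[5] = 74
P30 = 69 + 0.8000*(5) = 73.0000

P30 = 73.0000


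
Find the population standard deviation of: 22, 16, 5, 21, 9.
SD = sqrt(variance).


Mean = 14.6000
Variance = 44.2400
SD = sqrt(44.2400) = 6.6513

SD = 6.6513


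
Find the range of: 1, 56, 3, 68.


Max = 68, Min = 1
Range = 68 - 1 = 67

Range = 67


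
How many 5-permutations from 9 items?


P(9,5) = 9!/4!
= 362880/24
= 15120

P(9,5) = 15120


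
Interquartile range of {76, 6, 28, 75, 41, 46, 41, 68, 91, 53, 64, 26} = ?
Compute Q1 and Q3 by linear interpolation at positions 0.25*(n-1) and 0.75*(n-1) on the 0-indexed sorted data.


Sorted: 6, 26, 28, 41, 41, 46, 53, 64, 68, 75, 76, 91
Q1 (25th %ile) = 37.7500
Q3 (75th %ile) = 69.7500
IQR = 69.7500 - 37.7500 = 32.0000

IQR = 32.0000


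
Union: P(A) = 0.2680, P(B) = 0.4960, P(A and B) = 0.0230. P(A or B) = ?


P(A∪B) = 0.2680 + 0.4960 - 0.0230
= 0.7640 - 0.0230
= 0.7410

P(A∪B) = 0.7410


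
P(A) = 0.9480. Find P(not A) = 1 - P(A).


P(not A) = 1 - 0.9480 = 0.0520

P(not A) = 0.0520


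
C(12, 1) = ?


C(12,1) = 12!/(1! × 11!)
= 479001600/(1 × 39916800)
= 12

C(12,1) = 12


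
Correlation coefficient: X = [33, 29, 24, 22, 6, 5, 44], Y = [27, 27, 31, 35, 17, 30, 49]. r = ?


Mean X = 23.2857, Mean Y = 30.8571
SD X = 13.046229, SD Y = 9.014727
Cov = 80.897959
r = 80.897959/(13.046229*9.014727) = 0.6879

r = 0.6879


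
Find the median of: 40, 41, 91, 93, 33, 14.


Sorted: 14, 33, 40, 41, 91, 93
n = 6 (even)
Middle values: 40 and 41
Median = (40+41)/2 = 40.5000

Median = 40.5000


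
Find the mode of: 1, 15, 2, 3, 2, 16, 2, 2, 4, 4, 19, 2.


Frequencies: 1:1, 2:5, 3:1, 4:2, 15:1, 16:1, 19:1
Max frequency = 5
Mode = 2

Mode = 2


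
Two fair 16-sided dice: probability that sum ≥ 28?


Total outcomes = 16×16 = 256
Favorable (sum ≥ 28): 15
P = 15/256 = 0.0586

P = 0.0586


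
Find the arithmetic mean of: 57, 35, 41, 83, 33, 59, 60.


Sum = 57 + 35 + 41 + 83 + 33 + 59 + 60 = 368
n = 7
Mean = 368/7 = 52.5714

Mean = 52.5714


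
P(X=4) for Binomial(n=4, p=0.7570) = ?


C(4,4) = 1
p^4 = 0.328385
(1-p)^0 = 1.000000
P = 1 * 0.328385 * 1.000000 = 0.3284

P(X=4) = 0.3284


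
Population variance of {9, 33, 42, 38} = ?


Mean = 30.5000
Squared deviations: 462.2500, 6.2500, 132.2500, 56.2500
Sum = 657.0000
Variance = 657.0000/4 = 164.2500

Variance = 164.2500


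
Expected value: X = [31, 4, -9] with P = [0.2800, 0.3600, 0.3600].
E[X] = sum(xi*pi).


E[X] = 31*0.2800 + 4*0.3600 - 9*0.3600
= 8.6800 + 1.4400 - 3.2400
= 6.8800

E[X] = 6.8800


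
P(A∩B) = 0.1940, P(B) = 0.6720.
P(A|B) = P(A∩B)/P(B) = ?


P(A|B) = 0.1940/0.6720 = 0.2887

P(A|B) = 0.2887


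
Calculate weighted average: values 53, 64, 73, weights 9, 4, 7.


Numerator = 53*9 + 64*4 + 73*7 = 1244
Denominator = 9 + 4 + 7 = 20
WM = 1244/20 = 62.2000

WM = 62.2000


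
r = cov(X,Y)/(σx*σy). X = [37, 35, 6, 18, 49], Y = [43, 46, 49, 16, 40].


Mean X = 29.0000, Mean Y = 38.8000
SD X = 15.165751, SD Y = 11.788130
Cov = 23.400000
r = 23.400000/(15.165751*11.788130) = 0.1309

r = 0.1309


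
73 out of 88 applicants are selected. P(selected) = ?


P = 73/88 = 0.8295

P = 0.8295


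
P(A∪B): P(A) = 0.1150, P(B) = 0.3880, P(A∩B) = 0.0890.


P(A∪B) = 0.1150 + 0.3880 - 0.0890
= 0.5030 - 0.0890
= 0.4140

P(A∪B) = 0.4140


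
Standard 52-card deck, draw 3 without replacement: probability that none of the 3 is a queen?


P(no queens) = (48/52) × (47/51) × (46/50)
= 0.7826

P = 0.7826


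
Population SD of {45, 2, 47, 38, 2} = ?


Mean = 26.8000
Variance = 418.9600
SD = sqrt(418.9600) = 20.4685

SD = 20.4685


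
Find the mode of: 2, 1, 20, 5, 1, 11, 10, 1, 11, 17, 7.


Frequencies: 1:3, 2:1, 5:1, 7:1, 10:1, 11:2, 17:1, 20:1
Max frequency = 3
Mode = 1

Mode = 1


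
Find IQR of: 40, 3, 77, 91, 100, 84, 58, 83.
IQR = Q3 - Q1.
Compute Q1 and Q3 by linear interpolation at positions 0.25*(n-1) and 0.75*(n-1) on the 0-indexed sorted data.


Sorted: 3, 40, 58, 77, 83, 84, 91, 100
Q1 (25th %ile) = 53.5000
Q3 (75th %ile) = 85.7500
IQR = 85.7500 - 53.5000 = 32.2500

IQR = 32.2500


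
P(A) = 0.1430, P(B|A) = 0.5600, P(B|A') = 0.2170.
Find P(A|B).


P(B) = P(B|A)*P(A) + P(B|A')*P(A')
= 0.5600*0.1430 + 0.2170*0.8570
= 0.080080 + 0.185969 = 0.266049
P(A|B) = 0.080080/0.266049 = 0.3010

P(A|B) = 0.3010


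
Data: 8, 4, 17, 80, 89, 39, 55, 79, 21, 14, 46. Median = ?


Sorted: 4, 8, 14, 17, 21, 39, 46, 55, 79, 80, 89
n = 11 (odd)
Middle value = 39

Median = 39


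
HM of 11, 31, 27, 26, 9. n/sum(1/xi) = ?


Sum of reciprocals = 1/11 + 1/31 + 1/27 + 1/26 + 1/9 = 0.309777
HM = 5/0.309777 = 16.1407

HM = 16.1407


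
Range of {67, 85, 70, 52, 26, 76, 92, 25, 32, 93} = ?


Max = 93, Min = 25
Range = 93 - 25 = 68

Range = 68


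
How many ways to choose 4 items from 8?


C(8,4) = 8!/(4! × 4!)
= 40320/(24 × 24)
= 70

C(8,4) = 70


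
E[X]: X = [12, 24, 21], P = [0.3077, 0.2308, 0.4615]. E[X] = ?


E[X] = 12*0.3077 + 24*0.2308 + 21*0.4615
= 3.6924 + 5.5392 + 9.6915
= 18.9231

E[X] = 18.9231


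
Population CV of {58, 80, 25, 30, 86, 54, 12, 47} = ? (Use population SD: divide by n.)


Mean = 49.0000
SD = 24.3567
CV = (24.3567/49.0000)*100 = 49.7076%

CV = 49.7076%


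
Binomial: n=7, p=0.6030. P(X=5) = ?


C(7,5) = 21
p^5 = 0.079724
(1-p)^2 = 0.157609
P = 21 * 0.079724 * 0.157609 = 0.2639

P(X=5) = 0.2639


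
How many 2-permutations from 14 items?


P(14,2) = 14!/12!
= 87178291200/479001600
= 182

P(14,2) = 182


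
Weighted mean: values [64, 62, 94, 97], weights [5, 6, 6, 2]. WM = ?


Numerator = 64*5 + 62*6 + 94*6 + 97*2 = 1450
Denominator = 5 + 6 + 6 + 2 = 19
WM = 1450/19 = 76.3158

WM = 76.3158


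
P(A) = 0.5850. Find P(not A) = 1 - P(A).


P(not A) = 1 - 0.5850 = 0.4150

P(not A) = 0.4150


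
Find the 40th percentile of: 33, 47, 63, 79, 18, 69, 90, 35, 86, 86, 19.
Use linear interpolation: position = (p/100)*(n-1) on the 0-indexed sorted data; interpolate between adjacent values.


Sorted: 18, 19, 33, 35, 47, 63, 69, 79, 86, 86, 90
n = 11
Index = 40/100 * 10 = 4.0000
Lower = data[4] = 47, Upper = data[5] = 63
P40 = 47 + 0*(16) = 47.0000

P40 = 47.0000


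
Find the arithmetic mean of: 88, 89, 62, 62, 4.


Sum = 88 + 89 + 62 + 62 + 4 = 305
n = 5
Mean = 305/5 = 61.0000

Mean = 61.0000


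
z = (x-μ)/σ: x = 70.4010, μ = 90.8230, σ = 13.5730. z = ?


z = (70.4010 - 90.8230)/13.5730
= -20.4220/13.5730
= -1.5046

z = -1.5046


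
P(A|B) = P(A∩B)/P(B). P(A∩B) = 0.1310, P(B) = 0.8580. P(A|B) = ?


P(A|B) = 0.1310/0.8580 = 0.1527

P(A|B) = 0.1527


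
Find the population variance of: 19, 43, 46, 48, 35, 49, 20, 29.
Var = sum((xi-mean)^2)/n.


Mean = 36.1250
Squared deviations: 293.2656, 47.2656, 97.5156, 141.0156, 1.2656, 165.7656, 260.0156, 50.7656
Sum = 1056.8750
Variance = 1056.8750/8 = 132.1094

Variance = 132.1094


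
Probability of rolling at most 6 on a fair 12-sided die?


Favorable outcomes (roll ≤ 6): 6
Total outcomes = 12
P = 6/12 = 0.5000

P = 0.5000


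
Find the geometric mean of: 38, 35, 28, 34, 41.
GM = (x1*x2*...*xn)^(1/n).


Product = 38 × 35 × 28 × 34 × 41 = 51912560
GM = 51912560^(1/5) = 34.9184

GM = 34.9184


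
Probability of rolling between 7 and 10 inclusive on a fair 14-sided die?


Favorable outcomes (7 ≤ roll ≤ 10): 4
Total outcomes = 14
P = 4/14 = 0.2857

P = 0.2857


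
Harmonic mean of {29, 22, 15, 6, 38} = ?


Sum of reciprocals = 1/29 + 1/22 + 1/15 + 1/6 + 1/38 = 0.339586
HM = 5/0.339586 = 14.7238

HM = 14.7238


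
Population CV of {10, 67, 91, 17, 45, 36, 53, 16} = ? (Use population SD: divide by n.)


Mean = 41.8750
SD = 26.2604
CV = (26.2604/41.8750)*100 = 62.7114%

CV = 62.7114%


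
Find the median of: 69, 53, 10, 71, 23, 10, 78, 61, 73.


Sorted: 10, 10, 23, 53, 61, 69, 71, 73, 78
n = 9 (odd)
Middle value = 61

Median = 61


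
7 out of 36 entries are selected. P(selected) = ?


P = 7/36 = 0.1944

P = 0.1944


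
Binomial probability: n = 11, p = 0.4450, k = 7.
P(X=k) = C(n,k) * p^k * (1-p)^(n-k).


C(11,7) = 330
p^7 = 0.003456
(1-p)^4 = 0.094879
P = 330 * 0.003456 * 0.094879 = 0.1082

P(X=7) = 0.1082


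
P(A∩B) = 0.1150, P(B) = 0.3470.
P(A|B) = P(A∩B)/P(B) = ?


P(A|B) = 0.1150/0.3470 = 0.3314

P(A|B) = 0.3314


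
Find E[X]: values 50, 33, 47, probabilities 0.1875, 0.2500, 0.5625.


E[X] = 50*0.1875 + 33*0.2500 + 47*0.5625
= 9.3750 + 8.2500 + 26.4375
= 44.0625

E[X] = 44.0625


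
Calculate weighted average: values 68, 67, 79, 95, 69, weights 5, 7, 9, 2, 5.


Numerator = 68*5 + 67*7 + 79*9 + 95*2 + 69*5 = 2055
Denominator = 5 + 7 + 9 + 2 + 5 = 28
WM = 2055/28 = 73.3929

WM = 73.3929


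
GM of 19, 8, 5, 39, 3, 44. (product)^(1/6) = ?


Product = 19 × 8 × 5 × 39 × 3 × 44 = 3912480
GM = 3912480^(1/6) = 12.5528

GM = 12.5528


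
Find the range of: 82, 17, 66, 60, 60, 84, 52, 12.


Max = 84, Min = 12
Range = 84 - 12 = 72

Range = 72


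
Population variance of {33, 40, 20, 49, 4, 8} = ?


Mean = 25.6667
Squared deviations: 53.7778, 205.4444, 32.1111, 544.4444, 469.4444, 312.1111
Sum = 1617.3333
Variance = 1617.3333/6 = 269.5556

Variance = 269.5556


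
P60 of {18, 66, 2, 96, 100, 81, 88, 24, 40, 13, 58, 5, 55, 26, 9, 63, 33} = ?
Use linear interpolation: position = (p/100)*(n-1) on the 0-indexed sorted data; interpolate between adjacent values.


Sorted: 2, 5, 9, 13, 18, 24, 26, 33, 40, 55, 58, 63, 66, 81, 88, 96, 100
n = 17
Index = 60/100 * 16 = 9.6000
Lower = data[9] = 55, Upper = data[10] = 58
P60 = 55 + 0.6000*(3) = 56.8000

P60 = 56.8000


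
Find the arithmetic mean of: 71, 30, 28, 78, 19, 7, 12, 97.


Sum = 71 + 30 + 28 + 78 + 19 + 7 + 12 + 97 = 342
n = 8
Mean = 342/8 = 42.7500

Mean = 42.7500


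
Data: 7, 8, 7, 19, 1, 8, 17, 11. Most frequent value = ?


Frequencies: 1:1, 7:2, 8:2, 11:1, 17:1, 19:1
Max frequency = 2
Mode = 7, 8

Mode = 7, 8


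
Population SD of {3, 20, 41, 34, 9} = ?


Mean = 21.4000
Variance = 207.4400
SD = sqrt(207.4400) = 14.4028

SD = 14.4028


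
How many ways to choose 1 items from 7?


C(7,1) = 7!/(1! × 6!)
= 5040/(1 × 720)
= 7

C(7,1) = 7


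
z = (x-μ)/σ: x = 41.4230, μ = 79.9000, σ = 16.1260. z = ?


z = (41.4230 - 79.9000)/16.1260
= -38.4770/16.1260
= -2.3860

z = -2.3860


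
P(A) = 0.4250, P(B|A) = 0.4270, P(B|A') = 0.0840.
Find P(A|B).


P(B) = P(B|A)*P(A) + P(B|A')*P(A')
= 0.4270*0.4250 + 0.0840*0.5750
= 0.181475 + 0.048300 = 0.229775
P(A|B) = 0.181475/0.229775 = 0.7898

P(A|B) = 0.7898


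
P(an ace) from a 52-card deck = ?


4 aces in 52 cards
P = 4/52 = 0.0769

P = 0.0769


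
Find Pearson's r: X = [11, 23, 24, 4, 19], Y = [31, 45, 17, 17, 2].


Mean X = 16.2000, Mean Y = 22.4000
SD X = 7.626270, SD Y = 14.554724
Cov = 15.120000
r = 15.120000/(7.626270*14.554724) = 0.1362

r = 0.1362


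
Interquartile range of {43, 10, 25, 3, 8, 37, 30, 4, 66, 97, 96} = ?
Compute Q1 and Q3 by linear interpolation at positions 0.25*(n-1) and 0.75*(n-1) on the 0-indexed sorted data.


Sorted: 3, 4, 8, 10, 25, 30, 37, 43, 66, 96, 97
Q1 (25th %ile) = 9.0000
Q3 (75th %ile) = 54.5000
IQR = 54.5000 - 9.0000 = 45.5000

IQR = 45.5000


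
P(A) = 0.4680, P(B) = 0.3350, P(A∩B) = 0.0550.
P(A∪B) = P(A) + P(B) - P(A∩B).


P(A∪B) = 0.4680 + 0.3350 - 0.0550
= 0.8030 - 0.0550
= 0.7480

P(A∪B) = 0.7480


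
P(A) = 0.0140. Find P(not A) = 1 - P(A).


P(not A) = 1 - 0.0140 = 0.9860

P(not A) = 0.9860


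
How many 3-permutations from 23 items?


P(23,3) = 23!/20!
= 25852016738884976640000/2432902008176640000
= 10626

P(23,3) = 10626


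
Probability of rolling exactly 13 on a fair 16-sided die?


Favorable outcomes (roll = 13): 1
Total outcomes = 16
P = 1/16 = 0.0625

P = 0.0625


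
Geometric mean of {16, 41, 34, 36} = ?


Product = 16 × 41 × 34 × 36 = 802944
GM = 802944^(1/4) = 29.9345

GM = 29.9345


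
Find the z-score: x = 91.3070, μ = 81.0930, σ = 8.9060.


z = (91.3070 - 81.0930)/8.9060
= 10.2140/8.9060
= 1.1469

z = 1.1469


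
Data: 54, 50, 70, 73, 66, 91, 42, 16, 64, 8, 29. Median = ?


Sorted: 8, 16, 29, 42, 50, 54, 64, 66, 70, 73, 91
n = 11 (odd)
Middle value = 54

Median = 54


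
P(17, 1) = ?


P(17,1) = 17!/16!
= 355687428096000/20922789888000
= 17

P(17,1) = 17


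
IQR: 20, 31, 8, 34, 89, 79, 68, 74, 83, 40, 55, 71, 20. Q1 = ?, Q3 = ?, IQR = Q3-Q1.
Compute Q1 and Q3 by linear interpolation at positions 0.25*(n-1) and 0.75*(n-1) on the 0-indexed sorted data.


Sorted: 8, 20, 20, 31, 34, 40, 55, 68, 71, 74, 79, 83, 89
Q1 (25th %ile) = 31.0000
Q3 (75th %ile) = 74.0000
IQR = 74.0000 - 31.0000 = 43.0000

IQR = 43.0000


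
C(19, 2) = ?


C(19,2) = 19!/(2! × 17!)
= 121645100408832000/(2 × 355687428096000)
= 171

C(19,2) = 171


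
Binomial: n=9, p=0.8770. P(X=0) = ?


C(9,0) = 1
p^0 = 1.000000
(1-p)^9 = 6.443859e-09
P = 1 * 1.000000 * 6.443859e-09 = 6.4439e-09

P(X=0) = 6.4439e-09


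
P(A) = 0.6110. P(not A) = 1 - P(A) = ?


P(not A) = 1 - 0.6110 = 0.3890

P(not A) = 0.3890


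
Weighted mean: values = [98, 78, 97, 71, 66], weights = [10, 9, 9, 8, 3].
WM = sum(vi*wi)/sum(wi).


Numerator = 98*10 + 78*9 + 97*9 + 71*8 + 66*3 = 3321
Denominator = 10 + 9 + 9 + 8 + 3 = 39
WM = 3321/39 = 85.1538

WM = 85.1538


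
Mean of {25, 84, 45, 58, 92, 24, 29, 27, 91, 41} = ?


Sum = 25 + 84 + 45 + 58 + 92 + 24 + 29 + 27 + 91 + 41 = 516
n = 10
Mean = 516/10 = 51.6000

Mean = 51.6000


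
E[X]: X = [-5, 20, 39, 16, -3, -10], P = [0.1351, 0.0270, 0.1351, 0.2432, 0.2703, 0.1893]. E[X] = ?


E[X] = -5*0.1351 + 20*0.0270 + 39*0.1351 + 16*0.2432 - 3*0.2703 - 10*0.1893
= -0.6755 + 0.5400 + 5.2689 + 3.8912 - 0.8109 - 1.8930
= 6.3207

E[X] = 6.3207


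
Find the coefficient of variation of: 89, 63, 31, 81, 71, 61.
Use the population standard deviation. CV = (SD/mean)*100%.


Mean = 66.0000
SD = 18.4300
CV = (18.4300/66.0000)*100 = 27.9243%

CV = 27.9243%


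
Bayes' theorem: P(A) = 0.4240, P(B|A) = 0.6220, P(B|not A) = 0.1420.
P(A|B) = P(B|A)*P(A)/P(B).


P(B) = P(B|A)*P(A) + P(B|A')*P(A')
= 0.6220*0.4240 + 0.1420*0.5760
= 0.263728 + 0.081792 = 0.345520
P(A|B) = 0.263728/0.345520 = 0.7633

P(A|B) = 0.7633


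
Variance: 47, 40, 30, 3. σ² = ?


Mean = 30.0000
Squared deviations: 289.0000, 100.0000, 0, 729.0000
Sum = 1118.0000
Variance = 1118.0000/4 = 279.5000

Variance = 279.5000


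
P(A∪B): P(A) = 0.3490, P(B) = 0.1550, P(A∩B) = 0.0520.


P(A∪B) = 0.3490 + 0.1550 - 0.0520
= 0.5040 - 0.0520
= 0.4520

P(A∪B) = 0.4520


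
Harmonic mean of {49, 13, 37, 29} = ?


Sum of reciprocals = 1/49 + 1/13 + 1/37 + 1/29 = 0.158841
HM = 4/0.158841 = 25.1824

HM = 25.1824


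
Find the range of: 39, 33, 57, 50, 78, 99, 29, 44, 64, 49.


Max = 99, Min = 29
Range = 99 - 29 = 70

Range = 70


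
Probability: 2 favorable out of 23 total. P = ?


P = 2/23 = 0.0870

P = 0.0870


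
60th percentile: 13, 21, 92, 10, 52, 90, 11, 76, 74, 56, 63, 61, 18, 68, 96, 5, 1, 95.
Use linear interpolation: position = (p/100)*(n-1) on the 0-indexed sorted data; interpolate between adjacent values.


Sorted: 1, 5, 10, 11, 13, 18, 21, 52, 56, 61, 63, 68, 74, 76, 90, 92, 95, 96
n = 18
Index = 60/100 * 17 = 10.2000
Lower = data[10] = 63, Upper = data[11] = 68
P60 = 63 + 0.2000*(5) = 64.0000

P60 = 64.0000


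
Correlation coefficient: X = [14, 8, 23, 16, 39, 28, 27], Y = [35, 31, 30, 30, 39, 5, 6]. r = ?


Mean X = 22.1429, Mean Y = 25.1429
SD X = 9.612916, SD Y = 12.777531
Cov = -23.734694
r = -23.734694/(9.612916*12.777531) = -0.1932

r = -0.1932


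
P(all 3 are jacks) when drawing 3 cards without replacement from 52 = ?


P(all jacks) = (4/52) × (3/51) × (2/50)
= 0.0002

P = 0.0002


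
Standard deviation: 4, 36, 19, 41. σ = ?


Mean = 25.0000
Variance = 213.5000
SD = sqrt(213.5000) = 14.6116

SD = 14.6116


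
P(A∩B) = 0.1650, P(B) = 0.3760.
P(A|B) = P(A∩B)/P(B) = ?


P(A|B) = 0.1650/0.3760 = 0.4388

P(A|B) = 0.4388


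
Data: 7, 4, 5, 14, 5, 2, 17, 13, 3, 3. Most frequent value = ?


Frequencies: 2:1, 3:2, 4:1, 5:2, 7:1, 13:1, 14:1, 17:1
Max frequency = 2
Mode = 3, 5

Mode = 3, 5


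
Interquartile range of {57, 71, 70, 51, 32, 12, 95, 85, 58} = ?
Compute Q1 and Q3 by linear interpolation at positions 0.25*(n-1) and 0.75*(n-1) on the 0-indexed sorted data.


Sorted: 12, 32, 51, 57, 58, 70, 71, 85, 95
Q1 (25th %ile) = 51.0000
Q3 (75th %ile) = 71.0000
IQR = 71.0000 - 51.0000 = 20.0000

IQR = 20.0000


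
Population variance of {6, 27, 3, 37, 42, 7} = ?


Mean = 20.3333
Squared deviations: 205.4444, 44.4444, 300.4444, 277.7778, 469.4444, 177.7778
Sum = 1475.3333
Variance = 1475.3333/6 = 245.8889

Variance = 245.8889


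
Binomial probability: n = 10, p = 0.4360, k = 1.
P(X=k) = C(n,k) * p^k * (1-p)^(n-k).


C(10,1) = 10
p^1 = 0.436000
(1-p)^9 = 0.005774
P = 10 * 0.436000 * 0.005774 = 0.0252

P(X=1) = 0.0252


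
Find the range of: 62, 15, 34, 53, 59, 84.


Max = 84, Min = 15
Range = 84 - 15 = 69

Range = 69


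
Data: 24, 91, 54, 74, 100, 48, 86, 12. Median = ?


Sorted: 12, 24, 48, 54, 74, 86, 91, 100
n = 8 (even)
Middle values: 54 and 74
Median = (54+74)/2 = 64.0000

Median = 64.0000


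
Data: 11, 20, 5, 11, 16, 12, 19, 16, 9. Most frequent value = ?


Frequencies: 5:1, 9:1, 11:2, 12:1, 16:2, 19:1, 20:1
Max frequency = 2
Mode = 11, 16

Mode = 11, 16


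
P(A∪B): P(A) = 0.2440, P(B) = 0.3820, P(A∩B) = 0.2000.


P(A∪B) = 0.2440 + 0.3820 - 0.2000
= 0.6260 - 0.2000
= 0.4260

P(A∪B) = 0.4260


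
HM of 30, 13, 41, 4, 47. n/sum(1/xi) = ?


Sum of reciprocals = 1/30 + 1/13 + 1/41 + 1/4 + 1/47 = 0.405923
HM = 5/0.405923 = 12.3176

HM = 12.3176


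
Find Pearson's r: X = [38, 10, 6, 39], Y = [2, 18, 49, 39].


Mean X = 23.2500, Mean Y = 27.0000
SD X = 15.319514, SD Y = 18.261982
Cov = -110.000000
r = -110.000000/(15.319514*18.261982) = -0.3932

r = -0.3932


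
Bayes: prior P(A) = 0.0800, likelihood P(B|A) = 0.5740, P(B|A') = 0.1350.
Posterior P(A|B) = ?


P(B) = P(B|A)*P(A) + P(B|A')*P(A')
= 0.5740*0.0800 + 0.1350*0.9200
= 0.045920 + 0.124200 = 0.170120
P(A|B) = 0.045920/0.170120 = 0.2699

P(A|B) = 0.2699


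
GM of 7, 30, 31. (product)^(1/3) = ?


Product = 7 × 30 × 31 = 6510
GM = 6510^(1/3) = 18.6721

GM = 18.6721


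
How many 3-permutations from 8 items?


P(8,3) = 8!/5!
= 40320/120
= 336

P(8,3) = 336


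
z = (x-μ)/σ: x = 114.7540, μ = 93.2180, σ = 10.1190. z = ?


z = (114.7540 - 93.2180)/10.1190
= 21.5360/10.1190
= 2.1283

z = 2.1283


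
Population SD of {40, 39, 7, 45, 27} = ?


Mean = 31.6000
Variance = 186.2400
SD = sqrt(186.2400) = 13.6470

SD = 13.6470


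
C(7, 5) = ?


C(7,5) = 7!/(5! × 2!)
= 5040/(120 × 2)
= 21

C(7,5) = 21


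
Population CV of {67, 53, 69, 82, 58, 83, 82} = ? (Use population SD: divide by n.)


Mean = 70.5714
SD = 11.3245
CV = (11.3245/70.5714)*100 = 16.0469%

CV = 16.0469%


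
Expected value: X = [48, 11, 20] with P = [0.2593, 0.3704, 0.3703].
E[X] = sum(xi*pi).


E[X] = 48*0.2593 + 11*0.3704 + 20*0.3703
= 12.4464 + 4.0744 + 7.4060
= 23.9268

E[X] = 23.9268


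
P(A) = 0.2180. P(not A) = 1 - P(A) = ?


P(not A) = 1 - 0.2180 = 0.7820

P(not A) = 0.7820


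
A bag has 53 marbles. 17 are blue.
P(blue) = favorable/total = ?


P = 17/53 = 0.3208

P = 0.3208


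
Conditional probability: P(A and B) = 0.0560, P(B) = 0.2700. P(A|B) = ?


P(A|B) = 0.0560/0.2700 = 0.2074

P(A|B) = 0.2074


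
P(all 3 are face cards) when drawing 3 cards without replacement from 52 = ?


P(all face cards) = (12/52) × (11/51) × (10/50)
= 0.0100

P = 0.0100


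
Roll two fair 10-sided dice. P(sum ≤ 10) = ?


Total outcomes = 10×10 = 100
Favorable (sum ≤ 10): 45
P = 45/100 = 0.4500

P = 0.4500


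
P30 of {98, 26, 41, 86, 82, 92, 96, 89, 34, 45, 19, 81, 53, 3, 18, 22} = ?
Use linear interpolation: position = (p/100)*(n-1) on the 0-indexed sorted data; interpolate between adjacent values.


Sorted: 3, 18, 19, 22, 26, 34, 41, 45, 53, 81, 82, 86, 89, 92, 96, 98
n = 16
Index = 30/100 * 15 = 4.5000
Lower = data[4] = 26, Upper = data[5] = 34
P30 = 26 + 0.5000*(8) = 30.0000

P30 = 30.0000


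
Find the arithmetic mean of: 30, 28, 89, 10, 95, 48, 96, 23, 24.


Sum = 30 + 28 + 89 + 10 + 95 + 48 + 96 + 23 + 24 = 443
n = 9
Mean = 443/9 = 49.2222

Mean = 49.2222


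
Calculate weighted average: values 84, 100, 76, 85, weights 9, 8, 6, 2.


Numerator = 84*9 + 100*8 + 76*6 + 85*2 = 2182
Denominator = 9 + 8 + 6 + 2 = 25
WM = 2182/25 = 87.2800

WM = 87.2800


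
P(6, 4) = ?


P(6,4) = 6!/2!
= 720/2
= 360

P(6,4) = 360


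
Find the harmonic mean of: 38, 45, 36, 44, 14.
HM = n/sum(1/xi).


Sum of reciprocals = 1/38 + 1/45 + 1/36 + 1/44 + 1/14 = 0.170472
HM = 5/0.170472 = 29.3304

HM = 29.3304


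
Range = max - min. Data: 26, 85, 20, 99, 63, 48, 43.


Max = 99, Min = 20
Range = 99 - 20 = 79

Range = 79


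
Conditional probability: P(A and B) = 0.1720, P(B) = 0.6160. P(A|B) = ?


P(A|B) = 0.1720/0.6160 = 0.2792

P(A|B) = 0.2792


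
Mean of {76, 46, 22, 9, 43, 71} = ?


Sum = 76 + 46 + 22 + 9 + 43 + 71 = 267
n = 6
Mean = 267/6 = 44.5000

Mean = 44.5000


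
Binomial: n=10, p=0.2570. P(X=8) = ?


C(10,8) = 45
p^8 = 1.903115e-05
(1-p)^2 = 0.552049
P = 45 * 1.903115e-05 * 0.552049 = 0.0005

P(X=8) = 0.0005


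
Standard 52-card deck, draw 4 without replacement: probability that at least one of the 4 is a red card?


P(at least one) = 1 - P(none)
P(none) = (26/52) × (25/51) × (24/50) × (23/49) = 0.055222
P(at least one) = 1 - 0.055222 = 0.9448

P = 0.9448


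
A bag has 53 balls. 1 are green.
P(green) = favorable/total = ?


P = 1/53 = 0.0189

P = 0.0189


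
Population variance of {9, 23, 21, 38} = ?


Mean = 22.7500
Squared deviations: 189.0625, 0.0625, 3.0625, 232.5625
Sum = 424.7500
Variance = 424.7500/4 = 106.1875

Variance = 106.1875


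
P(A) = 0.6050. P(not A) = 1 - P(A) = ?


P(not A) = 1 - 0.6050 = 0.3950

P(not A) = 0.3950


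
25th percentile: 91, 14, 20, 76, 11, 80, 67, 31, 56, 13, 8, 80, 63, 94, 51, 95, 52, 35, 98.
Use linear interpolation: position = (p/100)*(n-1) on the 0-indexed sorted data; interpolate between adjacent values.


Sorted: 8, 11, 13, 14, 20, 31, 35, 51, 52, 56, 63, 67, 76, 80, 80, 91, 94, 95, 98
n = 19
Index = 25/100 * 18 = 4.5000
Lower = data[4] = 20, Upper = data[5] = 31
P25 = 20 + 0.5000*(11) = 25.5000

P25 = 25.5000
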